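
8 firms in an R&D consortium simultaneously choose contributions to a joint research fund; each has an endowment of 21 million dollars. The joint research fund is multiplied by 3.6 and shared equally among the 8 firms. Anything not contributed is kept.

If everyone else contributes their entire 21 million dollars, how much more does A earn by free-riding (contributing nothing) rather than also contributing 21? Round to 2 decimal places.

Switching from a contribution of 21 to 0 lets A keep an extra 21 million dollars, but lowers the joint research fund by 21, which costs A their own share of that drop: 3.6/8 × 21 = 9.45.
Net gain = 21 − 9.45 = 11.55. The private return per contributed unit (0.4500) is below 1, so free-riding is indeed the best response regardless of what the others do.

11.55 million dollars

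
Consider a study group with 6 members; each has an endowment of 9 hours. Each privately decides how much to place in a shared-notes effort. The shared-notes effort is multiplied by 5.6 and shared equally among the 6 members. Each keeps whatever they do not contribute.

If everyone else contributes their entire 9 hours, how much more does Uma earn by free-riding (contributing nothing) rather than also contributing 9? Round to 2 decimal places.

0.60 hours

Switching from a contribution of 9 to 0 lets Uma keep an extra 9 hours, but lowers the shared-notes effort by 9, which costs Uma their own share of that drop: 5.6/6 × 9 = 8.40.
Net gain = 9 − 8.40 = 0.60. The private return per contributed unit (0.9333) is below 1, so free-riding is indeed the best response regardless of what the others do.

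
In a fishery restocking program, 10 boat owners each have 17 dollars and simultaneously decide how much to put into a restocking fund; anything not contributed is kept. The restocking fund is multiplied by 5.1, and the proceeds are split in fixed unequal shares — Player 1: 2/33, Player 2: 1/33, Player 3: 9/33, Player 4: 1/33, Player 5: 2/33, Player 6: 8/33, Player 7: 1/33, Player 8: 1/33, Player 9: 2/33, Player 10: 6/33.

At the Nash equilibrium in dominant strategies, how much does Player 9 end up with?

27.51 dollars

Each unit j contributes comes back to j as 5.1 × (j's share), so j prefers to contribute only if that share exceeds 1/5.1 = 0.1961; otherwise keeping the unit dominates.
Player 3 and Player 6 clear that bar, contributing 17 each; the remaining 8 contribute 0. Total contributed: 34.
Player 9 keeps 17 and receives 5.1 × 34 × 2/33 = 10.51 from the restocking fund, for a payoff of 27.51.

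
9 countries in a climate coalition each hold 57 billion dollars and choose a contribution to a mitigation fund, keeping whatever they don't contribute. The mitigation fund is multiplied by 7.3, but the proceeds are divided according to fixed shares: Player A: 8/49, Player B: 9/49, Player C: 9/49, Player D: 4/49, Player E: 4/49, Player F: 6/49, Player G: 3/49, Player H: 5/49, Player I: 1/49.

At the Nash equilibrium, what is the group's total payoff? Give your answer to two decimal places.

1590.30 billion dollars

A player with share s gets back 7.3·s per unit contributed, so full contribution is dominant for anyone with s > 1/7.3 = 0.1370 and zero contribution is dominant for anyone below.
The shares above 0.1370 belong to Player A, Player B and Player C, contributing 57 each; the remaining 6 contribute 0. Total contributed: 171.
The mitigation fund pays out 7.3 × 171 = 1248.30 in total (split across the unequal shares, but the aggregate is all that matters for the group sum).
The 6 free-riders keep 57 each, adding 342. Group total = 342 + 1248.30 = 1590.30.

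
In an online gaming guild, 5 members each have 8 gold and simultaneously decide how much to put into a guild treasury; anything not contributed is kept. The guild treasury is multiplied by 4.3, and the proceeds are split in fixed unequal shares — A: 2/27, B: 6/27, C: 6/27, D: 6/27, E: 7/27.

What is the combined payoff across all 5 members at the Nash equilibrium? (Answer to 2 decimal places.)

Each unit j contributes comes back to j as 4.3 × (j's share), so j prefers to contribute only if that share exceeds 1/4.3 = 0.2326; otherwise keeping the unit dominates.
Only E (7/27) clears that bar, contributing 8; the remaining 4 contribute 0. Total contributed: 8.
The guild treasury pays out 4.3 × 8 = 34.40 in total (split across the unequal shares, but the aggregate is all that matters for the group sum).
The 4 free-riders keep 8 each, adding 32. Group total = 32 + 34.40 = 66.40.

66.40 gold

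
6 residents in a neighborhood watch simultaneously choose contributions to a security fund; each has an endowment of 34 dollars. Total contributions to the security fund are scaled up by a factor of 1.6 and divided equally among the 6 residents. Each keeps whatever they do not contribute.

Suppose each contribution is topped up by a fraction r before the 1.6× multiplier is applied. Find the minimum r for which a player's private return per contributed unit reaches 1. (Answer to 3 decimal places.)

2.750

With matching at rate r, one contributed unit becomes (1 + r) in the security fund and returns 1.6 × (1 + r) / 6 to the contributor.
Setting this equal to 1: 1 + r = 6/1.6 = 3.7500.
So the minimum matching rate is r = 3.7500 − 1 = 2.750.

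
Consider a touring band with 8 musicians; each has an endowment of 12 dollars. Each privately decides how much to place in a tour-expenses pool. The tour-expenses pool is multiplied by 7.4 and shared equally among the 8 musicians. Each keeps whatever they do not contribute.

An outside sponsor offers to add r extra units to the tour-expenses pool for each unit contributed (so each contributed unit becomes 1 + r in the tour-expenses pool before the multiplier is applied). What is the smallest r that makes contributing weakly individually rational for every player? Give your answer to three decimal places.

0.081

With matching at rate r, one contributed unit becomes (1 + r) in the tour-expenses pool and returns 7.4 × (1 + r) / 8 to the contributor.
Setting this equal to 1: 1 + r = 8/7.4 = 1.0811.
So the minimum matching rate is r = 1.0811 − 1 = 0.081.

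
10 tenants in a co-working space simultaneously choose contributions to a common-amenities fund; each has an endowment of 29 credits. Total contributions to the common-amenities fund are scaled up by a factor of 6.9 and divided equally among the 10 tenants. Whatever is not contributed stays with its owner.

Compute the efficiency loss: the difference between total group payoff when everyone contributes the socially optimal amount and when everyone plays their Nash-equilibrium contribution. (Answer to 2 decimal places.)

Each contributed unit returns 6.9/10 = 0.6900 to its contributor — below 1 — so contributing 0 is dominant for every player. At the Nash equilibrium everyone keeps their 29, and the group total is 10 × 29 = 290.
Each contributed unit returns 6.900 to the group as a whole (0.6900 to each of 10 players), which exceeds 1, so the social optimum is full contribution: group total = 6.900 × 290 = 2001.00.
Efficiency loss = 2001.00 − 290 = 1711.00.

1711.00 credits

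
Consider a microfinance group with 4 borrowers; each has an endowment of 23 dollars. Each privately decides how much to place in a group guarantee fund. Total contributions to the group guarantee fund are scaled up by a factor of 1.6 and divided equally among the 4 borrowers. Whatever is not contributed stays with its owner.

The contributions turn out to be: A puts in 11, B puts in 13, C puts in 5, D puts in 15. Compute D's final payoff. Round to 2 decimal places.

Total contributed: 11 + 13 + 5 + 15 = 44.
Each receives 1.6 × 44 / 4 = 17.60 from the group guarantee fund.
D keeps 23 − 15 = 8, so D's payoff is 8 + 17.60 = 25.60.

25.60 dollars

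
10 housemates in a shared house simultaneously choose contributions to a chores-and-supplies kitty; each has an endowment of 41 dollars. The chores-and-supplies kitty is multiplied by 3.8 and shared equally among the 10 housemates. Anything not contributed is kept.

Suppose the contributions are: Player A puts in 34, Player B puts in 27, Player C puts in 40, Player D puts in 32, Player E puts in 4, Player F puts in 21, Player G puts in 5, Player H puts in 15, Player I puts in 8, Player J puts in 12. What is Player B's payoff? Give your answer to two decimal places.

89.24 dollars

Total contributed: 34 + 27 + 40 + 32 + 4 + 21 + 5 + 15 + 8 + 12 = 198.
Each receives 3.8 × 198 / 10 = 75.24 from the chores-and-supplies kitty.
Player B keeps 41 − 27 = 14, so Player B's payoff is 14 + 75.24 = 89.24.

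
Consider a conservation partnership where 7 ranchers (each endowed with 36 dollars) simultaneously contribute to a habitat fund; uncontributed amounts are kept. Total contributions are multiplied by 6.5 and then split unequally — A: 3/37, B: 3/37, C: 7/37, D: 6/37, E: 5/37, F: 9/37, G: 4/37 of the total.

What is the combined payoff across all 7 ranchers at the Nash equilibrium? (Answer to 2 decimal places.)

846.00 dollars

A player with share s gets back 6.5·s per unit contributed, so full contribution is dominant for anyone with s > 1/6.5 = 0.1538 and zero contribution is dominant for anyone below.
C, D and F clear that bar, contributing 36 each; the remaining 4 contribute 0. Total contributed: 108.
The habitat fund pays out 6.5 × 108 = 702.00 in total (split across the unequal shares, but the aggregate is all that matters for the group sum).
The 4 free-riders keep 36 each, adding 144. Group total = 144 + 702.00 = 846.00.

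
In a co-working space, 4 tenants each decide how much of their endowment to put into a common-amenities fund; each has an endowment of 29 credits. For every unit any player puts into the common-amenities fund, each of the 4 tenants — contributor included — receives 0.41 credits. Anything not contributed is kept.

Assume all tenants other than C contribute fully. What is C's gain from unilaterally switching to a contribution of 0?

Switching from a contribution of 29 to 0 lets C keep an extra 29 credits, but lowers the common-amenities fund by 29, which costs C their own share of that drop: 0.41 × 29 = 11.89.
Net gain = 29 − 11.89 = 17.11. The private return per contributed unit (0.41) is below 1, so free-riding is indeed the best response regardless of what the others do.

17.11 credits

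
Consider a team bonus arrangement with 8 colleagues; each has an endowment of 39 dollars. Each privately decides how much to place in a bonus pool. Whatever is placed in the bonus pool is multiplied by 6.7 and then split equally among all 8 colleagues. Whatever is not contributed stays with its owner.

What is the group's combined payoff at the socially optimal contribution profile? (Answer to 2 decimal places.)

Each contributed unit returns 6.700 to the group as a whole (0.8375 to each of 8 players), which exceeds 1, so the social optimum is full contribution: group total = 6.700 × 312 = 2090.40.

2090.40 dollars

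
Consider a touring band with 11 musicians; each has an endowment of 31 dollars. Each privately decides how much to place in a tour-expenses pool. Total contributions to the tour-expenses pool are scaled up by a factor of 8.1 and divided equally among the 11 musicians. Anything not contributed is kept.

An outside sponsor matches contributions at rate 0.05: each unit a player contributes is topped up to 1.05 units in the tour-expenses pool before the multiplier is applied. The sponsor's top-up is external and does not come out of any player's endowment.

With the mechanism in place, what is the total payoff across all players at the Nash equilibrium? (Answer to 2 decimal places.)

341.00 dollars

The effective private return is 8.1 × 1.05 / 11 = 0.7732, which is still under 1, so the mechanism doesn't change anyone's dominant strategy: zero contribution.
At the Nash equilibrium no one contributes; group total payoff = 11 × 31 = 341.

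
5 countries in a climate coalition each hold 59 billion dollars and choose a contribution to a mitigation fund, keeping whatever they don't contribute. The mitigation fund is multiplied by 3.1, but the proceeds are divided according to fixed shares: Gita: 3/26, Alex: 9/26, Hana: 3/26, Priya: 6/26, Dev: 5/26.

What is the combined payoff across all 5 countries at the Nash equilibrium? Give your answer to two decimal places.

418.90 billion dollars

Player j's private return per contributed unit is 3.1 × (j's share). Contributing is weakly dominant for j when that share is at least 1/3.1 = 0.3226, and contributing 0 is dominant otherwise.
The only share above 0.3226 is Alex's 9/26, contributing 59; the remaining 4 contribute 0. Total contributed: 59.
The mitigation fund pays out 3.1 × 59 = 182.90 in total (split across the unequal shares, but the aggregate is all that matters for the group sum).
The 4 free-riders keep 59 each, adding 236. Group total = 236 + 182.90 = 418.90.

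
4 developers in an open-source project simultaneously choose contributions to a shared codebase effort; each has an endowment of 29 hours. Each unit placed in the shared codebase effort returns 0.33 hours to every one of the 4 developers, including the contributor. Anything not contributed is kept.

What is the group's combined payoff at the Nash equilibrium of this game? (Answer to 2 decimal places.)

116.00 hours

The private return per contributed unit is 0.33 < 1, so contributing 0 is dominant for every player. At the Nash equilibrium everyone keeps their 29, and the group total is 4 × 29 = 116.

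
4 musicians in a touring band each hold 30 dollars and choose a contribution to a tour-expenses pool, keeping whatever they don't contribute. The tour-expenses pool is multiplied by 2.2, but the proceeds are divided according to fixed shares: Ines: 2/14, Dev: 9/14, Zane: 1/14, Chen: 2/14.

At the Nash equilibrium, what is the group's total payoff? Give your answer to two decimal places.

A player with share s gets back 2.2·s per unit contributed, so full contribution is dominant for anyone with s > 1/2.2 = 0.4545 and zero contribution is dominant for anyone below.
Dev alone (share 9/14) is above the threshold, contributing 30; the remaining 3 contribute 0. Total contributed: 30.
The tour-expenses pool pays out 2.2 × 30 = 66.00 in total (split across the unequal shares, but the aggregate is all that matters for the group sum).
The 3 free-riders keep 30 each, adding 90. Group total = 90 + 66.00 = 156.00.

156.00 dollars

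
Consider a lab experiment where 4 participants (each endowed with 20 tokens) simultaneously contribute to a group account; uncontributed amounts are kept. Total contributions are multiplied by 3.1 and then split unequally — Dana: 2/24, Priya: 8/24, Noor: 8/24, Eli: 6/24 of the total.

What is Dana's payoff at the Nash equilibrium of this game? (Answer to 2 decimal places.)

30.33 tokens

A player with share s gets back 3.1·s per unit contributed, so full contribution is dominant for anyone with s > 1/3.1 = 0.3226 and zero contribution is dominant for anyone below.
The shares above 0.3226 belong to Priya and Noor, contributing 20 each; the remaining 2 contribute 0. Total contributed: 40.
Dana keeps 20 and receives 3.1 × 40 × 2/24 = 10.33 from the group account, for a payoff of 30.33.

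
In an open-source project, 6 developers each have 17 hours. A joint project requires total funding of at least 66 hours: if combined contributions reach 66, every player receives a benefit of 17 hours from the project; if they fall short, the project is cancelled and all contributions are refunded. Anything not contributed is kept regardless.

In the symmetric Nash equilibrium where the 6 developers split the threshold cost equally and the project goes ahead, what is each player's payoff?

23 hours

Equal share of the threshold: 66/6 = 11.
At this profile no one gains by cutting their contribution: any cut drops the total below 66, the project is cancelled, contributions are refunded, and the deviator ends with 17, which is less than 17 − 11 + 17 = 23. Contributing more than 11 just wastes the excess. So contributing exactly 11 is a best response.
Each player's payoff: 17 − 11 + 17 = 23.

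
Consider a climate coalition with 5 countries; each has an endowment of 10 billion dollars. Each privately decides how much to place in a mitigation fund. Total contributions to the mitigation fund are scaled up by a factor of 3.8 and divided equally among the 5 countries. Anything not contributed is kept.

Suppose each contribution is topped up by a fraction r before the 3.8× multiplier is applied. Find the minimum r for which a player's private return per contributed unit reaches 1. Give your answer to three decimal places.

With matching at rate r, one contributed unit becomes (1 + r) in the mitigation fund and returns 3.8 × (1 + r) / 5 to the contributor.
Setting this equal to 1: 1 + r = 5/3.8 = 1.3158.
So the minimum matching rate is r = 1.3158 − 1 = 0.316.

0.316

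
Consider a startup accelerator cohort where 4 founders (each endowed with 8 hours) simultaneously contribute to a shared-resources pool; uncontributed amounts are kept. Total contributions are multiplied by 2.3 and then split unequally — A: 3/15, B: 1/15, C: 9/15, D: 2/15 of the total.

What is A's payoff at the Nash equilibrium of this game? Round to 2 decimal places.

11.68 hours

Each unit j contributes comes back to j as 2.3 × (j's share), so j prefers to contribute only if that share exceeds 1/2.3 = 0.4348; otherwise keeping the unit dominates.
Only C (9/15) clears that bar, contributing 8; the remaining 3 contribute 0. Total contributed: 8.
A keeps 8 and receives 2.3 × 8 × 3/15 = 3.68 from the shared-resources pool, for a payoff of 11.68.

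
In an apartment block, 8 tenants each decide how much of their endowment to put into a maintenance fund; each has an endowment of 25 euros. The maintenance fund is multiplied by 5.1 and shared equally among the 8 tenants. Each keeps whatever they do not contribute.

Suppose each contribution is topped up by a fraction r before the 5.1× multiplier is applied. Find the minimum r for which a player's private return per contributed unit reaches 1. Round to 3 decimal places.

0.569

With matching at rate r, one contributed unit becomes (1 + r) in the maintenance fund and returns 5.1 × (1 + r) / 8 to the contributor.
Setting this equal to 1: 1 + r = 8/5.1 = 1.5686.
So the minimum matching rate is r = 1.5686 − 1 = 0.569.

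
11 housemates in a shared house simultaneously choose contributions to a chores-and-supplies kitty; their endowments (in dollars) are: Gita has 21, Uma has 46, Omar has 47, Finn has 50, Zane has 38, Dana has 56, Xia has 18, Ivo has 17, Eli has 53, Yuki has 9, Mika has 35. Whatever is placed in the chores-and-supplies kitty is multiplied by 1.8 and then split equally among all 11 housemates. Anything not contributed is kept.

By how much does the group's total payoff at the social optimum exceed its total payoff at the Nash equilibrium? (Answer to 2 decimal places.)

312.00 dollars

The private return per contributed unit is 1.8/11 = 0.1636 < 1 for every player regardless of endowment, so the Nash equilibrium is zero contribution and the group total is Σ E_j = 21 + 46 + 47 + 50 + 38 + 56 + 18 + 17 + 53 + 9 + 35 = 390.
Each contributed unit returns 1.800 to the group, so the social optimum is full contribution by everyone: group total = 1.800 × 390 = 702.00.
Efficiency loss = (1.800 − 1) × 390 = 312.00.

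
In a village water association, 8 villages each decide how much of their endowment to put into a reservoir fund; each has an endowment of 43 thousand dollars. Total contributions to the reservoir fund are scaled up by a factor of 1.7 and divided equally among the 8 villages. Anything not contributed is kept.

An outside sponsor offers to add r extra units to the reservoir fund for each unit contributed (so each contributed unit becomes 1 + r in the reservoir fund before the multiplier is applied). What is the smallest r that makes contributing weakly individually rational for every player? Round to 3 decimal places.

With matching at rate r, one contributed unit becomes (1 + r) in the reservoir fund and returns 1.7 × (1 + r) / 8 to the contributor.
Setting this equal to 1: 1 + r = 8/1.7 = 4.7059.
So the minimum matching rate is r = 4.7059 − 1 = 3.706.

3.706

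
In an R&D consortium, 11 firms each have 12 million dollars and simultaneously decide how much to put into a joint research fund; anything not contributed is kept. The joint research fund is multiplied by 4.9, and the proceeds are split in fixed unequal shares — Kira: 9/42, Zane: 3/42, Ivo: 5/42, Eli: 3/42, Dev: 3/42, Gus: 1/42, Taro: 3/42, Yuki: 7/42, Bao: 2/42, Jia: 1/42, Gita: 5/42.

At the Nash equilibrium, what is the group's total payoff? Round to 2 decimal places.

Player j's private return per contributed unit is 4.9 × (j's share). Contributing is weakly dominant for j when that share is at least 1/4.9 = 0.2041, and contributing 0 is dominant otherwise.
Kira alone (share 9/42) is above the threshold, contributing 12; the remaining 10 contribute 0. Total contributed: 12.
The joint research fund pays out 4.9 × 12 = 58.80 in total (split across the unequal shares, but the aggregate is all that matters for the group sum).
The 10 free-riders keep 12 each, adding 120. Group total = 120 + 58.80 = 178.80.

178.80 million dollars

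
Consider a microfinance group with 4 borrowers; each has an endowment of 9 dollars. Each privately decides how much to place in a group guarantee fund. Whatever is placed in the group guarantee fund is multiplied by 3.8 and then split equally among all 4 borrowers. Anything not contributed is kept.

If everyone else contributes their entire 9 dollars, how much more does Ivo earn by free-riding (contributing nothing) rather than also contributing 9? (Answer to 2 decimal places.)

0.45 dollars

Switching from a contribution of 9 to 0 lets Ivo keep an extra 9 dollars, but lowers the group guarantee fund by 9, which costs Ivo their own share of that drop: 3.8/4 × 9 = 8.55.
Net gain = 9 − 8.55 = 0.45. The private return per contributed unit (0.9500) is below 1, so free-riding is indeed the best response regardless of what the others do.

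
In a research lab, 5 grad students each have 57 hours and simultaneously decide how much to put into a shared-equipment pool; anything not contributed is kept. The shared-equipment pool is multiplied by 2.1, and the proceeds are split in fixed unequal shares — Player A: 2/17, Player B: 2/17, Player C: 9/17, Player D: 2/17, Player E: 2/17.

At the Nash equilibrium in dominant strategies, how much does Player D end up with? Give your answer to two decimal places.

For player j, contributing a unit is worthwhile iff 2.1 × (j's share) ≥ 1, i.e. iff j's share is at least 0.4762.
Player C alone (share 9/17) is above the threshold, contributing 57; the remaining 4 contribute 0. Total contributed: 57.
Player D keeps 57 and receives 2.1 × 57 × 2/17 = 14.08 from the shared-equipment pool, for a payoff of 71.08.

71.08 hours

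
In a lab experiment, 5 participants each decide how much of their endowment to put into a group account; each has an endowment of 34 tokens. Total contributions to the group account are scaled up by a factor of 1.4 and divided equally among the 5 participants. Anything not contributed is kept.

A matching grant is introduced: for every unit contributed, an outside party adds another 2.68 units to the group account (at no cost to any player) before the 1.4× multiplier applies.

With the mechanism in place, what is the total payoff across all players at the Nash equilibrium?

Under the mechanism each unit contributed yields 1.4 × 3.68 / 5 = 1.0304 back to its contributor per unit of net cost, which exceeds 1, making full contribution the dominant choice for everyone.
So the Nash equilibrium is full contribution by all 5; the group earns 1.4 × 3.68 × 170 = 875.84.

875.84 tokens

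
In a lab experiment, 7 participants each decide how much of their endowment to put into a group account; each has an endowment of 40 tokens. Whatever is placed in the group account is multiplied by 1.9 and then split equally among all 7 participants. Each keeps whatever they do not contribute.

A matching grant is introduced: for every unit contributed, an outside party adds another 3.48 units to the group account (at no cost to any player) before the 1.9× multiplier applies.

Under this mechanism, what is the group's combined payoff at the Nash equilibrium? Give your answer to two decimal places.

2383.36 tokens

The effective private return per unit is now 1.9 × 4.48 / 7 = 1.2160 > 1, so every player's dominant strategy flips to full contribution.
At the Nash equilibrium everyone contributes 40. Group total payoff = 1.9 × 4.48 × 280 = 2383.36.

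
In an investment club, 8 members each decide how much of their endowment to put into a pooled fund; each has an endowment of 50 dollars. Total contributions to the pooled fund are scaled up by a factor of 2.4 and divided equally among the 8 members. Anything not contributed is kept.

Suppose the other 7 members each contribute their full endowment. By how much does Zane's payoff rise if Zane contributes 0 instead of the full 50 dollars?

35.00 dollars

Switching from a contribution of 50 to 0 lets Zane keep an extra 50 dollars, but lowers the pooled fund by 50, which costs Zane their own share of that drop: 2.4/8 × 50 = 15.00.
Net gain = 50 − 15.00 = 35.00. The private return per contributed unit (0.3000) is below 1, so free-riding is indeed the best response regardless of what the others do.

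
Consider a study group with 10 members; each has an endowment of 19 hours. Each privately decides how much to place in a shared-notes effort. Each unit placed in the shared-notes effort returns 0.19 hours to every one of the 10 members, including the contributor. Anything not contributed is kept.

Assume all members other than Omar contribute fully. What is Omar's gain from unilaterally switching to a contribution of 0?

15.39 hours

Switching from a contribution of 19 to 0 lets Omar keep an extra 19 hours, but lowers the shared-notes effort by 19, which costs Omar their own share of that drop: 0.19 × 19 = 3.61.
Net gain = 19 − 3.61 = 15.39. The private return per contributed unit (0.19) is below 1, so free-riding is indeed the best response regardless of what the others do.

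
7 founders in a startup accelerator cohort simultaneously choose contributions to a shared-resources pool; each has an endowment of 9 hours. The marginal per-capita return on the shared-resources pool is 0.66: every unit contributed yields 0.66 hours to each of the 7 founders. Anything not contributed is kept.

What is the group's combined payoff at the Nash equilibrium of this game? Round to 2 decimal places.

63.00 hours

The private return per contributed unit is 0.66 < 1, so contributing 0 is dominant for every player. At the Nash equilibrium everyone keeps their 9, and the group total is 7 × 9 = 63.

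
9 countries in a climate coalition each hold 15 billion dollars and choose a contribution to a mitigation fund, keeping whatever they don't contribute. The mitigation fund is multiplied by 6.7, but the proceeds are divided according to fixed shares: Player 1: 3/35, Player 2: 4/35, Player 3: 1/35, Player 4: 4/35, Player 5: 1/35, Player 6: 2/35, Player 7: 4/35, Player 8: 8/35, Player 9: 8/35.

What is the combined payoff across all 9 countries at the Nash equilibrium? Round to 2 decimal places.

Player j's private return per contributed unit is 6.7 × (j's share). Contributing is weakly dominant for j when that share is at least 1/6.7 = 0.1493, and contributing 0 is dominant otherwise.
Player 8 and Player 9 clear that bar, contributing 15 each; the remaining 7 contribute 0. Total contributed: 30.
The mitigation fund pays out 6.7 × 30 = 201.00 in total (split across the unequal shares, but the aggregate is all that matters for the group sum).
The 7 free-riders keep 15 each, adding 105. Group total = 105 + 201.00 = 306.00.

306.00 billion dollars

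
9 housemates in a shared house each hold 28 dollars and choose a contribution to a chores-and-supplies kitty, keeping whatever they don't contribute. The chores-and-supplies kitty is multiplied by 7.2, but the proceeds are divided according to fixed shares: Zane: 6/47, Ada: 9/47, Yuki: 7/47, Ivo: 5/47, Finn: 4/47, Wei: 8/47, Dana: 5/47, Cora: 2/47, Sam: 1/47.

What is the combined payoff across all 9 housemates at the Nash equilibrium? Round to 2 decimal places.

Each unit j contributes comes back to j as 7.2 × (j's share), so j prefers to contribute only if that share exceeds 1/7.2 = 0.1389; otherwise keeping the unit dominates.
Ada, Yuki and Wei are above the threshold, contributing 28 each; the remaining 6 contribute 0. Total contributed: 84.
The chores-and-supplies kitty pays out 7.2 × 84 = 604.80 in total (split across the unequal shares, but the aggregate is all that matters for the group sum).
The 6 free-riders keep 28 each, adding 168. Group total = 168 + 604.80 = 772.80.

772.80 dollars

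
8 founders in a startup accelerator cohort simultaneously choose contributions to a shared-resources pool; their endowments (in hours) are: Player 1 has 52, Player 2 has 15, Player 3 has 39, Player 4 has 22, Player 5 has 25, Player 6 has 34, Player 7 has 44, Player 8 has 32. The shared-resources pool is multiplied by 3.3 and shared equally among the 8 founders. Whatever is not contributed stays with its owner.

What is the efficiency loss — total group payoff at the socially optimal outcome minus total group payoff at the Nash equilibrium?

The private return per contributed unit is 3.3/8 = 0.4125 < 1 for every player regardless of endowment, so the Nash equilibrium is zero contribution and the group total is Σ E_j = 52 + 15 + 39 + 22 + 25 + 34 + 44 + 32 = 263.
Each contributed unit returns 3.300 to the group, so the social optimum is full contribution by everyone: group total = 3.300 × 263 = 867.90.
Efficiency loss = (3.300 − 1) × 263 = 604.90.

604.90 hours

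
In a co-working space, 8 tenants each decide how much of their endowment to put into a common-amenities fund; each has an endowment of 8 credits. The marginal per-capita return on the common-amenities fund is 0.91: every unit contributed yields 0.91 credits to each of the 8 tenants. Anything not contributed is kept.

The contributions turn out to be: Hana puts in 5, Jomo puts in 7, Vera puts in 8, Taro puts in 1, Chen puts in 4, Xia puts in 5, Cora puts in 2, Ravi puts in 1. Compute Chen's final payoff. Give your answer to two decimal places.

Total contributed: 5 + 7 + 8 + 1 + 4 + 5 + 2 + 1 = 33.
Each receives 0.91 × 33 = 30.03 from the common-amenities fund.
Chen keeps 8 − 4 = 4, so Chen's payoff is 4 + 30.03 = 34.03.

34.03 credits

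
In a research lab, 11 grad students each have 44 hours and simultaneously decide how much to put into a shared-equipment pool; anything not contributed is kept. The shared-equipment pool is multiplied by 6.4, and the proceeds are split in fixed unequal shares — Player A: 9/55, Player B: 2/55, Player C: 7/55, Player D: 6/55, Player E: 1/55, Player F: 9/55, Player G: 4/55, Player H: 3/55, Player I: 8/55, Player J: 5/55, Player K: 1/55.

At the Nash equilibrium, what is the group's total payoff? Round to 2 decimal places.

Player j's private return per contributed unit is 6.4 × (j's share). Contributing is weakly dominant for j when that share is at least 1/6.4 = 0.1563, and contributing 0 is dominant otherwise.
Player A and Player F clear that bar, contributing 44 each; the remaining 9 contribute 0. Total contributed: 88.
The shared-equipment pool pays out 6.4 × 88 = 563.20 in total (split across the unequal shares, but the aggregate is all that matters for the group sum).
The 9 free-riders keep 44 each, adding 396. Group total = 396 + 563.20 = 959.20.

959.20 hours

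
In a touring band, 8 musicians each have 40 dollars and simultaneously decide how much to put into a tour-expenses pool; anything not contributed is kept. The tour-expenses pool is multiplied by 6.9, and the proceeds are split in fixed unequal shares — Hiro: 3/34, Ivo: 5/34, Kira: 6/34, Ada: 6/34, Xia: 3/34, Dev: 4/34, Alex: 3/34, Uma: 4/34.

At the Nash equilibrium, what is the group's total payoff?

Player j's private return per contributed unit is 6.9 × (j's share). Contributing is weakly dominant for j when that share is at least 1/6.9 = 0.1449, and contributing 0 is dominant otherwise.
Ivo, Kira and Ada are above the threshold, contributing 40 each; the remaining 5 contribute 0. Total contributed: 120.
The tour-expenses pool pays out 6.9 × 120 = 828.00 in total (split across the unequal shares, but the aggregate is all that matters for the group sum).
The 5 free-riders keep 40 each, adding 200. Group total = 200 + 828.00 = 1028.00.

1028.00 dollars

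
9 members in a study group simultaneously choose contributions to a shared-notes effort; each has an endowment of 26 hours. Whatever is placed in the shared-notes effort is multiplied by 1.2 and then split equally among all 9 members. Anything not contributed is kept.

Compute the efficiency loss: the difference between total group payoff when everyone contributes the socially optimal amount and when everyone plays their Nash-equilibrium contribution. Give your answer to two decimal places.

46.80 hours

Each contributed unit returns 1.2/9 = 0.1333 to its contributor — below 1 — so contributing 0 is dominant for every player. At the Nash equilibrium everyone keeps their 26, and the group total is 9 × 26 = 234.
Each contributed unit returns 1.200 to the group as a whole (0.1333 to each of 9 players), which exceeds 1, so the social optimum is full contribution: group total = 1.200 × 234 = 280.80.
Efficiency loss = 280.80 − 234 = 46.80.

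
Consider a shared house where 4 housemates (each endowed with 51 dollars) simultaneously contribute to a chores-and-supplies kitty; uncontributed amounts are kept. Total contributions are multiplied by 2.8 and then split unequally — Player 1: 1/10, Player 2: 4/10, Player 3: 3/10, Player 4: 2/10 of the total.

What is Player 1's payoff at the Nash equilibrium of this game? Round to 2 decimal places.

For player j, contributing a unit is worthwhile iff 2.8 × (j's share) ≥ 1, i.e. iff j's share is at least 0.3571.
Only Player 2 (4/10) clears that bar, contributing 51; the remaining 3 contribute 0. Total contributed: 51.
Player 1 keeps 51 and receives 2.8 × 51 × 1/10 = 14.28 from the chores-and-supplies kitty, for a payoff of 65.28.

65.28 dollars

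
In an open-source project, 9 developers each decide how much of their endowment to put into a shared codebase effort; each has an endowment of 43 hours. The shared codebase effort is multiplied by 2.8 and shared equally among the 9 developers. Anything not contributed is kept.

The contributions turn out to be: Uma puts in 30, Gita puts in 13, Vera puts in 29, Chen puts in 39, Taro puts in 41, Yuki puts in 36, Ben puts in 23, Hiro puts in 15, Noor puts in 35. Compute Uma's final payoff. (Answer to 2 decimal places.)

Total contributed: 30 + 13 + 29 + 39 + 41 + 36 + 23 + 15 + 35 = 261.
Each receives 2.8 × 261 / 9 = 81.20 from the shared codebase effort.
Uma keeps 43 − 30 = 13, so Uma's payoff is 13 + 81.20 = 94.20.

94.20 hours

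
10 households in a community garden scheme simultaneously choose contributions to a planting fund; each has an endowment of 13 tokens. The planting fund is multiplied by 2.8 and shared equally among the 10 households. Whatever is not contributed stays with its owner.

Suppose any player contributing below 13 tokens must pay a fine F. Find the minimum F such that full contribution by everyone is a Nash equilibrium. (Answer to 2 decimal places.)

Given the others contribute fully, the best deviation is to contribute 0 (any partial contribution still incurs the fine and gives up units whose private return 0.2800 is below 1).
Deviating from 13 to 0 saves 13 tokens but forfeits the deviator's share of the drop in the planting fund: 2.8/10 × 13 = 3.64.
So the deviation gain is 13 − 3.64 = 9.36, and the fine must be at least 9.36 tokens to wipe it out.

9.36 tokens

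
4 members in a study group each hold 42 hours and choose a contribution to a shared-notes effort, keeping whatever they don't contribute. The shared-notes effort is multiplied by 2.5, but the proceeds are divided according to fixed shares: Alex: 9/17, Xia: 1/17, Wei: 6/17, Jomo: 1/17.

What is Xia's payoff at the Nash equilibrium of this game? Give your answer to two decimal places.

48.18 hours

For player j, contributing a unit is worthwhile iff 2.5 × (j's share) ≥ 1, i.e. iff j's share is at least 0.4000.
Alex alone (share 9/17) is above the threshold, contributing 42; the remaining 3 contribute 0. Total contributed: 42.
Xia keeps 42 and receives 2.5 × 42 × 1/17 = 6.18 from the shared-notes effort, for a payoff of 48.18.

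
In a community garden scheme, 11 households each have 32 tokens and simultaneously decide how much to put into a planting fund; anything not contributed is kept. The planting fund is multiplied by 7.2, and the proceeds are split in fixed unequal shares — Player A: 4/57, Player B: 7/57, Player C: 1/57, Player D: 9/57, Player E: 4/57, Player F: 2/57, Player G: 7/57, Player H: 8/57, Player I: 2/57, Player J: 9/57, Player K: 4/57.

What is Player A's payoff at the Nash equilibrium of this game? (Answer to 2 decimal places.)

For player j, contributing a unit is worthwhile iff 7.2 × (j's share) ≥ 1, i.e. iff j's share is at least 0.1389.
Player D, Player H and Player J are above the threshold, contributing 32 each; the remaining 8 contribute 0. Total contributed: 96.
Player A keeps 32 and receives 7.2 × 96 × 4/57 = 48.51 from the planting fund, for a payoff of 80.51.

80.51 tokens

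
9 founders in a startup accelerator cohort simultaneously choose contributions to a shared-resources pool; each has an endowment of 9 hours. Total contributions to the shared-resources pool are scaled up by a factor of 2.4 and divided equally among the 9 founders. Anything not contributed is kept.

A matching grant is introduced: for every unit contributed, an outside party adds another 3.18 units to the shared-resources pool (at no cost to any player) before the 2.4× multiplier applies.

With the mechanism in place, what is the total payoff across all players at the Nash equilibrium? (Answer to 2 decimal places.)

Under the mechanism each unit contributed yields 2.4 × 4.18 / 9 = 1.1147 back to its contributor per unit of net cost, which exceeds 1, making full contribution the dominant choice for everyone.
At the Nash equilibrium everyone contributes 9. Group total payoff = 2.4 × 4.18 × 81 = 812.59.

812.59 hours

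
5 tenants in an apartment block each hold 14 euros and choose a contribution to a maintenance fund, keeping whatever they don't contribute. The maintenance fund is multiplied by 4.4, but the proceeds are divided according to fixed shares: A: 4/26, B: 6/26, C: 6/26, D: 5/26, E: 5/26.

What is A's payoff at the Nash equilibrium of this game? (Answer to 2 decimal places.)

32.95 euros

A player with share s gets back 4.4·s per unit contributed, so full contribution is dominant for anyone with s > 1/4.4 = 0.2273 and zero contribution is dominant for anyone below.
B and C clear that bar, contributing 14 each; the remaining 3 contribute 0. Total contributed: 28.
A keeps 14 and receives 4.4 × 28 × 4/26 = 18.95 from the maintenance fund, for a payoff of 32.95.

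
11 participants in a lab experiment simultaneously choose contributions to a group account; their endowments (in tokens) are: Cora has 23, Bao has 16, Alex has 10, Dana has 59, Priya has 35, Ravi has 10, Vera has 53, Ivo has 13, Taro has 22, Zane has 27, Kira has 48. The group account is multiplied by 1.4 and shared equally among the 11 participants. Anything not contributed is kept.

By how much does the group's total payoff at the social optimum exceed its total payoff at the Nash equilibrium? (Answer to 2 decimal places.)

The private return per contributed unit is 1.4/11 = 0.1273 < 1 for every player regardless of endowment, so the Nash equilibrium is zero contribution and the group total is Σ E_j = 23 + 16 + 10 + 59 + 35 + 10 + 53 + 13 + 22 + 27 + 48 = 316.
Each contributed unit returns 1.400 to the group, so the social optimum is full contribution by everyone: group total = 1.400 × 316 = 442.40.
Efficiency loss = (1.400 − 1) × 316 = 126.40.

126.40 tokens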